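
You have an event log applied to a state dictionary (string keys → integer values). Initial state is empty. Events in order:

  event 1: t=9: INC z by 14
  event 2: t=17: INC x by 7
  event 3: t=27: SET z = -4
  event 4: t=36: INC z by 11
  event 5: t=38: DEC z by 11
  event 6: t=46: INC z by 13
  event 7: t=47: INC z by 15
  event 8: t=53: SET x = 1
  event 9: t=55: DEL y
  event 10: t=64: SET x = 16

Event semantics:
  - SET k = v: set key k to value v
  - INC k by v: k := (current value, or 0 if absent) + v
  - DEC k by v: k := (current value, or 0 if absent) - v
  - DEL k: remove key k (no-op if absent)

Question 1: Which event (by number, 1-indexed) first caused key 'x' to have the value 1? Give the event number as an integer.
Answer: 8

Derivation:
Looking for first event where x becomes 1:
  event 2: x = 7
  event 3: x = 7
  event 4: x = 7
  event 5: x = 7
  event 6: x = 7
  event 7: x = 7
  event 8: x 7 -> 1  <-- first match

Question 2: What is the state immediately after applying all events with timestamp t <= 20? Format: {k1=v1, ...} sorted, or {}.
Answer: {x=7, z=14}

Derivation:
Apply events with t <= 20 (2 events):
  after event 1 (t=9: INC z by 14): {z=14}
  after event 2 (t=17: INC x by 7): {x=7, z=14}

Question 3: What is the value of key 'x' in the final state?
Track key 'x' through all 10 events:
  event 1 (t=9: INC z by 14): x unchanged
  event 2 (t=17: INC x by 7): x (absent) -> 7
  event 3 (t=27: SET z = -4): x unchanged
  event 4 (t=36: INC z by 11): x unchanged
  event 5 (t=38: DEC z by 11): x unchanged
  event 6 (t=46: INC z by 13): x unchanged
  event 7 (t=47: INC z by 15): x unchanged
  event 8 (t=53: SET x = 1): x 7 -> 1
  event 9 (t=55: DEL y): x unchanged
  event 10 (t=64: SET x = 16): x 1 -> 16
Final: x = 16

Answer: 16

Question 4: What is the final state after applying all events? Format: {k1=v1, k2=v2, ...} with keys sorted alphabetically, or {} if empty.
  after event 1 (t=9: INC z by 14): {z=14}
  after event 2 (t=17: INC x by 7): {x=7, z=14}
  after event 3 (t=27: SET z = -4): {x=7, z=-4}
  after event 4 (t=36: INC z by 11): {x=7, z=7}
  after event 5 (t=38: DEC z by 11): {x=7, z=-4}
  after event 6 (t=46: INC z by 13): {x=7, z=9}
  after event 7 (t=47: INC z by 15): {x=7, z=24}
  after event 8 (t=53: SET x = 1): {x=1, z=24}
  after event 9 (t=55: DEL y): {x=1, z=24}
  after event 10 (t=64: SET x = 16): {x=16, z=24}

Answer: {x=16, z=24}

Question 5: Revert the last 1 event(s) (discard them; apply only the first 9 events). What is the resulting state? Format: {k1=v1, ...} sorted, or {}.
Keep first 9 events (discard last 1):
  after event 1 (t=9: INC z by 14): {z=14}
  after event 2 (t=17: INC x by 7): {x=7, z=14}
  after event 3 (t=27: SET z = -4): {x=7, z=-4}
  after event 4 (t=36: INC z by 11): {x=7, z=7}
  after event 5 (t=38: DEC z by 11): {x=7, z=-4}
  after event 6 (t=46: INC z by 13): {x=7, z=9}
  after event 7 (t=47: INC z by 15): {x=7, z=24}
  after event 8 (t=53: SET x = 1): {x=1, z=24}
  after event 9 (t=55: DEL y): {x=1, z=24}

Answer: {x=1, z=24}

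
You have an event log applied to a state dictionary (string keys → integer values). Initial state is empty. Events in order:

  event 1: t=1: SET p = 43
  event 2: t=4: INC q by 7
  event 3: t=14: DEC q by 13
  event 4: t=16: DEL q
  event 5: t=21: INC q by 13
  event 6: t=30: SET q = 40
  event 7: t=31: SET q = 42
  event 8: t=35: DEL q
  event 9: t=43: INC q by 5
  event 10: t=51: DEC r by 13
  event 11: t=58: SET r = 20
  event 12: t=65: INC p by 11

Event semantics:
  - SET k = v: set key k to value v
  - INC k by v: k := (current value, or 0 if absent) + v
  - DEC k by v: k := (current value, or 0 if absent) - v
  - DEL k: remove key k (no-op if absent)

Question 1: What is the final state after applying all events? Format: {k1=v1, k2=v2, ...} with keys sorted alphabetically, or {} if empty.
Answer: {p=54, q=5, r=20}

Derivation:
  after event 1 (t=1: SET p = 43): {p=43}
  after event 2 (t=4: INC q by 7): {p=43, q=7}
  after event 3 (t=14: DEC q by 13): {p=43, q=-6}
  after event 4 (t=16: DEL q): {p=43}
  after event 5 (t=21: INC q by 13): {p=43, q=13}
  after event 6 (t=30: SET q = 40): {p=43, q=40}
  after event 7 (t=31: SET q = 42): {p=43, q=42}
  after event 8 (t=35: DEL q): {p=43}
  after event 9 (t=43: INC q by 5): {p=43, q=5}
  after event 10 (t=51: DEC r by 13): {p=43, q=5, r=-13}
  after event 11 (t=58: SET r = 20): {p=43, q=5, r=20}
  after event 12 (t=65: INC p by 11): {p=54, q=5, r=20}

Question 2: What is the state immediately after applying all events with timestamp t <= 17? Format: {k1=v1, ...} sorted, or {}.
Answer: {p=43}

Derivation:
Apply events with t <= 17 (4 events):
  after event 1 (t=1: SET p = 43): {p=43}
  after event 2 (t=4: INC q by 7): {p=43, q=7}
  after event 3 (t=14: DEC q by 13): {p=43, q=-6}
  after event 4 (t=16: DEL q): {p=43}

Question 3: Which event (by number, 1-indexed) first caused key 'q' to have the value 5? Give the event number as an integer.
Looking for first event where q becomes 5:
  event 2: q = 7
  event 3: q = -6
  event 4: q = (absent)
  event 5: q = 13
  event 6: q = 40
  event 7: q = 42
  event 8: q = (absent)
  event 9: q (absent) -> 5  <-- first match

Answer: 9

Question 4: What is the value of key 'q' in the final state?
Track key 'q' through all 12 events:
  event 1 (t=1: SET p = 43): q unchanged
  event 2 (t=4: INC q by 7): q (absent) -> 7
  event 3 (t=14: DEC q by 13): q 7 -> -6
  event 4 (t=16: DEL q): q -6 -> (absent)
  event 5 (t=21: INC q by 13): q (absent) -> 13
  event 6 (t=30: SET q = 40): q 13 -> 40
  event 7 (t=31: SET q = 42): q 40 -> 42
  event 8 (t=35: DEL q): q 42 -> (absent)
  event 9 (t=43: INC q by 5): q (absent) -> 5
  event 10 (t=51: DEC r by 13): q unchanged
  event 11 (t=58: SET r = 20): q unchanged
  event 12 (t=65: INC p by 11): q unchanged
Final: q = 5

Answer: 5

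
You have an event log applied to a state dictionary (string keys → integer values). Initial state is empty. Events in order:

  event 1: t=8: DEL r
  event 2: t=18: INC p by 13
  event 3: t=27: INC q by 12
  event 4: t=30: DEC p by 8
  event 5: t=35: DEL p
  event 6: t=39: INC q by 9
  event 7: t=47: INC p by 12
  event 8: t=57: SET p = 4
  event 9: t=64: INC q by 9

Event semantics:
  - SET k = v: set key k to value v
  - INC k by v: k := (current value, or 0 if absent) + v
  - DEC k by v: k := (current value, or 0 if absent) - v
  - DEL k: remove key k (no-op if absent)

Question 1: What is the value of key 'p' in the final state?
Track key 'p' through all 9 events:
  event 1 (t=8: DEL r): p unchanged
  event 2 (t=18: INC p by 13): p (absent) -> 13
  event 3 (t=27: INC q by 12): p unchanged
  event 4 (t=30: DEC p by 8): p 13 -> 5
  event 5 (t=35: DEL p): p 5 -> (absent)
  event 6 (t=39: INC q by 9): p unchanged
  event 7 (t=47: INC p by 12): p (absent) -> 12
  event 8 (t=57: SET p = 4): p 12 -> 4
  event 9 (t=64: INC q by 9): p unchanged
Final: p = 4

Answer: 4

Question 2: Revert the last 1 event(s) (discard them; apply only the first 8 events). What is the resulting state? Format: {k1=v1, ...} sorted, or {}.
Answer: {p=4, q=21}

Derivation:
Keep first 8 events (discard last 1):
  after event 1 (t=8: DEL r): {}
  after event 2 (t=18: INC p by 13): {p=13}
  after event 3 (t=27: INC q by 12): {p=13, q=12}
  after event 4 (t=30: DEC p by 8): {p=5, q=12}
  after event 5 (t=35: DEL p): {q=12}
  after event 6 (t=39: INC q by 9): {q=21}
  after event 7 (t=47: INC p by 12): {p=12, q=21}
  after event 8 (t=57: SET p = 4): {p=4, q=21}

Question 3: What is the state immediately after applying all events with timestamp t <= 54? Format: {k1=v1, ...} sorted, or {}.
Answer: {p=12, q=21}

Derivation:
Apply events with t <= 54 (7 events):
  after event 1 (t=8: DEL r): {}
  after event 2 (t=18: INC p by 13): {p=13}
  after event 3 (t=27: INC q by 12): {p=13, q=12}
  after event 4 (t=30: DEC p by 8): {p=5, q=12}
  after event 5 (t=35: DEL p): {q=12}
  after event 6 (t=39: INC q by 9): {q=21}
  after event 7 (t=47: INC p by 12): {p=12, q=21}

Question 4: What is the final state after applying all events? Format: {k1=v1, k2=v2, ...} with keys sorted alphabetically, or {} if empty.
Answer: {p=4, q=30}

Derivation:
  after event 1 (t=8: DEL r): {}
  after event 2 (t=18: INC p by 13): {p=13}
  after event 3 (t=27: INC q by 12): {p=13, q=12}
  after event 4 (t=30: DEC p by 8): {p=5, q=12}
  after event 5 (t=35: DEL p): {q=12}
  after event 6 (t=39: INC q by 9): {q=21}
  after event 7 (t=47: INC p by 12): {p=12, q=21}
  after event 8 (t=57: SET p = 4): {p=4, q=21}
  after event 9 (t=64: INC q by 9): {p=4, q=30}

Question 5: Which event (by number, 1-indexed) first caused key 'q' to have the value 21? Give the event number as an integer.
Answer: 6

Derivation:
Looking for first event where q becomes 21:
  event 3: q = 12
  event 4: q = 12
  event 5: q = 12
  event 6: q 12 -> 21  <-- first match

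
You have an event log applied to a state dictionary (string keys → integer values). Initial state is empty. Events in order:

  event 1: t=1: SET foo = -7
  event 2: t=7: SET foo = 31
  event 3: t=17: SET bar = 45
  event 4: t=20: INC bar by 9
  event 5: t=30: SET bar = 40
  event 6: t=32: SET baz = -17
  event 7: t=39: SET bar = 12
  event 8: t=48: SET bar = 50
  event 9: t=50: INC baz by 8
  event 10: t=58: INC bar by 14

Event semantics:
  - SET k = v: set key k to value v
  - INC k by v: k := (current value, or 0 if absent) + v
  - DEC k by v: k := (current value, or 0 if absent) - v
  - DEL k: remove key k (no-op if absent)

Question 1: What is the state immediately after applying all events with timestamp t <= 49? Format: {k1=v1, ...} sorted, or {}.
Answer: {bar=50, baz=-17, foo=31}

Derivation:
Apply events with t <= 49 (8 events):
  after event 1 (t=1: SET foo = -7): {foo=-7}
  after event 2 (t=7: SET foo = 31): {foo=31}
  after event 3 (t=17: SET bar = 45): {bar=45, foo=31}
  after event 4 (t=20: INC bar by 9): {bar=54, foo=31}
  after event 5 (t=30: SET bar = 40): {bar=40, foo=31}
  after event 6 (t=32: SET baz = -17): {bar=40, baz=-17, foo=31}
  after event 7 (t=39: SET bar = 12): {bar=12, baz=-17, foo=31}
  after event 8 (t=48: SET bar = 50): {bar=50, baz=-17, foo=31}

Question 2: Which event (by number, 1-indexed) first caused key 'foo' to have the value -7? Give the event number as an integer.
Answer: 1

Derivation:
Looking for first event where foo becomes -7:
  event 1: foo (absent) -> -7  <-- first match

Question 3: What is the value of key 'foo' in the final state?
Track key 'foo' through all 10 events:
  event 1 (t=1: SET foo = -7): foo (absent) -> -7
  event 2 (t=7: SET foo = 31): foo -7 -> 31
  event 3 (t=17: SET bar = 45): foo unchanged
  event 4 (t=20: INC bar by 9): foo unchanged
  event 5 (t=30: SET bar = 40): foo unchanged
  event 6 (t=32: SET baz = -17): foo unchanged
  event 7 (t=39: SET bar = 12): foo unchanged
  event 8 (t=48: SET bar = 50): foo unchanged
  event 9 (t=50: INC baz by 8): foo unchanged
  event 10 (t=58: INC bar by 14): foo unchanged
Final: foo = 31

Answer: 31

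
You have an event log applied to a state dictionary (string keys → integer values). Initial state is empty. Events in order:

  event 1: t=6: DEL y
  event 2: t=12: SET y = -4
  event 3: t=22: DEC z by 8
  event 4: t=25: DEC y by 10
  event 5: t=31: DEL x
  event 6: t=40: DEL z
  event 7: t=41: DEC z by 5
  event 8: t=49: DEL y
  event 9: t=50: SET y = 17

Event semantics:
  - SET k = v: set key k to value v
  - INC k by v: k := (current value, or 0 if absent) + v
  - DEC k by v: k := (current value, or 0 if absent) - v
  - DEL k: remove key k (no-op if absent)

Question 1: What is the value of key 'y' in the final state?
Answer: 17

Derivation:
Track key 'y' through all 9 events:
  event 1 (t=6: DEL y): y (absent) -> (absent)
  event 2 (t=12: SET y = -4): y (absent) -> -4
  event 3 (t=22: DEC z by 8): y unchanged
  event 4 (t=25: DEC y by 10): y -4 -> -14
  event 5 (t=31: DEL x): y unchanged
  event 6 (t=40: DEL z): y unchanged
  event 7 (t=41: DEC z by 5): y unchanged
  event 8 (t=49: DEL y): y -14 -> (absent)
  event 9 (t=50: SET y = 17): y (absent) -> 17
Final: y = 17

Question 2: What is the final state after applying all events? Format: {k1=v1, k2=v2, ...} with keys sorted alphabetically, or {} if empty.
Answer: {y=17, z=-5}

Derivation:
  after event 1 (t=6: DEL y): {}
  after event 2 (t=12: SET y = -4): {y=-4}
  after event 3 (t=22: DEC z by 8): {y=-4, z=-8}
  after event 4 (t=25: DEC y by 10): {y=-14, z=-8}
  after event 5 (t=31: DEL x): {y=-14, z=-8}
  after event 6 (t=40: DEL z): {y=-14}
  after event 7 (t=41: DEC z by 5): {y=-14, z=-5}
  after event 8 (t=49: DEL y): {z=-5}
  after event 9 (t=50: SET y = 17): {y=17, z=-5}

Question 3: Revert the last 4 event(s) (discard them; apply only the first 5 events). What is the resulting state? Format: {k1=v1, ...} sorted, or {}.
Keep first 5 events (discard last 4):
  after event 1 (t=6: DEL y): {}
  after event 2 (t=12: SET y = -4): {y=-4}
  after event 3 (t=22: DEC z by 8): {y=-4, z=-8}
  after event 4 (t=25: DEC y by 10): {y=-14, z=-8}
  after event 5 (t=31: DEL x): {y=-14, z=-8}

Answer: {y=-14, z=-8}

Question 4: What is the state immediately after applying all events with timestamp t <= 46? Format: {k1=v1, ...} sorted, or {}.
Apply events with t <= 46 (7 events):
  after event 1 (t=6: DEL y): {}
  after event 2 (t=12: SET y = -4): {y=-4}
  after event 3 (t=22: DEC z by 8): {y=-4, z=-8}
  after event 4 (t=25: DEC y by 10): {y=-14, z=-8}
  after event 5 (t=31: DEL x): {y=-14, z=-8}
  after event 6 (t=40: DEL z): {y=-14}
  after event 7 (t=41: DEC z by 5): {y=-14, z=-5}

Answer: {y=-14, z=-5}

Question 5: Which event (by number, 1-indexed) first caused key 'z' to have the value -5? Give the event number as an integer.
Looking for first event where z becomes -5:
  event 3: z = -8
  event 4: z = -8
  event 5: z = -8
  event 6: z = (absent)
  event 7: z (absent) -> -5  <-- first match

Answer: 7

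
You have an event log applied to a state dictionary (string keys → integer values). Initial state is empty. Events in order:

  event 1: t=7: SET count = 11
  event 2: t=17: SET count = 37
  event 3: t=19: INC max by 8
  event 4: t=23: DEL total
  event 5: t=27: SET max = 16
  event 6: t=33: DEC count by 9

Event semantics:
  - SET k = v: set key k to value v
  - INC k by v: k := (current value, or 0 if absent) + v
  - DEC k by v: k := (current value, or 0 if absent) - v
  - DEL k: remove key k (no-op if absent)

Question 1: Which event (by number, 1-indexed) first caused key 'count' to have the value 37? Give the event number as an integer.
Looking for first event where count becomes 37:
  event 1: count = 11
  event 2: count 11 -> 37  <-- first match

Answer: 2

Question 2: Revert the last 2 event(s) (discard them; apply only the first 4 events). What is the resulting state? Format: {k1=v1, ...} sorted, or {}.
Answer: {count=37, max=8}

Derivation:
Keep first 4 events (discard last 2):
  after event 1 (t=7: SET count = 11): {count=11}
  after event 2 (t=17: SET count = 37): {count=37}
  after event 3 (t=19: INC max by 8): {count=37, max=8}
  after event 4 (t=23: DEL total): {count=37, max=8}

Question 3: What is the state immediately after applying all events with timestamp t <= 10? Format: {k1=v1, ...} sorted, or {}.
Answer: {count=11}

Derivation:
Apply events with t <= 10 (1 events):
  after event 1 (t=7: SET count = 11): {count=11}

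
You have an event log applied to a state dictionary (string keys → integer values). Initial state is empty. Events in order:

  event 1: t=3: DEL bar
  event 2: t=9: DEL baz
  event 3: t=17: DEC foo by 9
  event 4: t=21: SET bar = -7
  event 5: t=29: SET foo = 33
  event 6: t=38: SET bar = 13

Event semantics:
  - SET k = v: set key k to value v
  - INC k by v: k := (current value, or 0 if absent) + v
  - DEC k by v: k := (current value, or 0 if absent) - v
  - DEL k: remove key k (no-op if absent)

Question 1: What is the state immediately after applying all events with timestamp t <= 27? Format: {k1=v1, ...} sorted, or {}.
Apply events with t <= 27 (4 events):
  after event 1 (t=3: DEL bar): {}
  after event 2 (t=9: DEL baz): {}
  after event 3 (t=17: DEC foo by 9): {foo=-9}
  after event 4 (t=21: SET bar = -7): {bar=-7, foo=-9}

Answer: {bar=-7, foo=-9}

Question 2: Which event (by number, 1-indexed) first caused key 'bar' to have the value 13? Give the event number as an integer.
Answer: 6

Derivation:
Looking for first event where bar becomes 13:
  event 4: bar = -7
  event 5: bar = -7
  event 6: bar -7 -> 13  <-- first match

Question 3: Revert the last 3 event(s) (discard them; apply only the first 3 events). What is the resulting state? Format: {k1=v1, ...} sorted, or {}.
Answer: {foo=-9}

Derivation:
Keep first 3 events (discard last 3):
  after event 1 (t=3: DEL bar): {}
  after event 2 (t=9: DEL baz): {}
  after event 3 (t=17: DEC foo by 9): {foo=-9}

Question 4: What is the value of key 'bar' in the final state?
Track key 'bar' through all 6 events:
  event 1 (t=3: DEL bar): bar (absent) -> (absent)
  event 2 (t=9: DEL baz): bar unchanged
  event 3 (t=17: DEC foo by 9): bar unchanged
  event 4 (t=21: SET bar = -7): bar (absent) -> -7
  event 5 (t=29: SET foo = 33): bar unchanged
  event 6 (t=38: SET bar = 13): bar -7 -> 13
Final: bar = 13

Answer: 13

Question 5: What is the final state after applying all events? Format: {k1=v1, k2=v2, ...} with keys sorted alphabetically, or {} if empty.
  after event 1 (t=3: DEL bar): {}
  after event 2 (t=9: DEL baz): {}
  after event 3 (t=17: DEC foo by 9): {foo=-9}
  after event 4 (t=21: SET bar = -7): {bar=-7, foo=-9}
  after event 5 (t=29: SET foo = 33): {bar=-7, foo=33}
  after event 6 (t=38: SET bar = 13): {bar=13, foo=33}

Answer: {bar=13, foo=33}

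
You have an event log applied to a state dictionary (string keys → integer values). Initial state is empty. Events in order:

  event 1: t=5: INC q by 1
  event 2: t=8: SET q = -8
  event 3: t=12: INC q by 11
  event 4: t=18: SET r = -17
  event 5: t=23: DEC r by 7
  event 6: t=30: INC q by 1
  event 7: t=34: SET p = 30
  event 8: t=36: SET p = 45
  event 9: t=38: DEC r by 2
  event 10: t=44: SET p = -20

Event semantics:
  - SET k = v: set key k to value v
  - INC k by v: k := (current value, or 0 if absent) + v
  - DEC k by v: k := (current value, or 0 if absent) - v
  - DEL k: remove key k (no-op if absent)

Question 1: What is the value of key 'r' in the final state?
Answer: -26

Derivation:
Track key 'r' through all 10 events:
  event 1 (t=5: INC q by 1): r unchanged
  event 2 (t=8: SET q = -8): r unchanged
  event 3 (t=12: INC q by 11): r unchanged
  event 4 (t=18: SET r = -17): r (absent) -> -17
  event 5 (t=23: DEC r by 7): r -17 -> -24
  event 6 (t=30: INC q by 1): r unchanged
  event 7 (t=34: SET p = 30): r unchanged
  event 8 (t=36: SET p = 45): r unchanged
  event 9 (t=38: DEC r by 2): r -24 -> -26
  event 10 (t=44: SET p = -20): r unchanged
Final: r = -26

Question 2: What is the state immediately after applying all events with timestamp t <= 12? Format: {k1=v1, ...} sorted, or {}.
Answer: {q=3}

Derivation:
Apply events with t <= 12 (3 events):
  after event 1 (t=5: INC q by 1): {q=1}
  after event 2 (t=8: SET q = -8): {q=-8}
  after event 3 (t=12: INC q by 11): {q=3}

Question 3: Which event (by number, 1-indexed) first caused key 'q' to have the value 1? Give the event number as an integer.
Answer: 1

Derivation:
Looking for first event where q becomes 1:
  event 1: q (absent) -> 1  <-- first match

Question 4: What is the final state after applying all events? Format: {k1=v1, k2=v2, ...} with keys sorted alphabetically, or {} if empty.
Answer: {p=-20, q=4, r=-26}

Derivation:
  after event 1 (t=5: INC q by 1): {q=1}
  after event 2 (t=8: SET q = -8): {q=-8}
  after event 3 (t=12: INC q by 11): {q=3}
  after event 4 (t=18: SET r = -17): {q=3, r=-17}
  after event 5 (t=23: DEC r by 7): {q=3, r=-24}
  after event 6 (t=30: INC q by 1): {q=4, r=-24}
  after event 7 (t=34: SET p = 30): {p=30, q=4, r=-24}
  after event 8 (t=36: SET p = 45): {p=45, q=4, r=-24}
  after event 9 (t=38: DEC r by 2): {p=45, q=4, r=-26}
  after event 10 (t=44: SET p = -20): {p=-20, q=4, r=-26}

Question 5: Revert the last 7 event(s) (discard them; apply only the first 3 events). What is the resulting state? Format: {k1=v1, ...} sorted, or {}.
Answer: {q=3}

Derivation:
Keep first 3 events (discard last 7):
  after event 1 (t=5: INC q by 1): {q=1}
  after event 2 (t=8: SET q = -8): {q=-8}
  after event 3 (t=12: INC q by 11): {q=3}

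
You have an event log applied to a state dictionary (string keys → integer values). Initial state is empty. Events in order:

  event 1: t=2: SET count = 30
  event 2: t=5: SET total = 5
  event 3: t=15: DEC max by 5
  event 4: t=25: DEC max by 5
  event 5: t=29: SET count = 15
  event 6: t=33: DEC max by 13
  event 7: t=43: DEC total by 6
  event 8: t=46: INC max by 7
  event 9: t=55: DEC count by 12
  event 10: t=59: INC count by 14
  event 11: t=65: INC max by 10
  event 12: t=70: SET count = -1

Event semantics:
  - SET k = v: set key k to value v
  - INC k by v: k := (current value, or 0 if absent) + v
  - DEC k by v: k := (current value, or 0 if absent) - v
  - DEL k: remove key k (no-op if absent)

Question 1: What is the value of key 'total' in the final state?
Track key 'total' through all 12 events:
  event 1 (t=2: SET count = 30): total unchanged
  event 2 (t=5: SET total = 5): total (absent) -> 5
  event 3 (t=15: DEC max by 5): total unchanged
  event 4 (t=25: DEC max by 5): total unchanged
  event 5 (t=29: SET count = 15): total unchanged
  event 6 (t=33: DEC max by 13): total unchanged
  event 7 (t=43: DEC total by 6): total 5 -> -1
  event 8 (t=46: INC max by 7): total unchanged
  event 9 (t=55: DEC count by 12): total unchanged
  event 10 (t=59: INC count by 14): total unchanged
  event 11 (t=65: INC max by 10): total unchanged
  event 12 (t=70: SET count = -1): total unchanged
Final: total = -1

Answer: -1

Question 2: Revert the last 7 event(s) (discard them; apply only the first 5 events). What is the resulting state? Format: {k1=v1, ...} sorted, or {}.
Keep first 5 events (discard last 7):
  after event 1 (t=2: SET count = 30): {count=30}
  after event 2 (t=5: SET total = 5): {count=30, total=5}
  after event 3 (t=15: DEC max by 5): {count=30, max=-5, total=5}
  after event 4 (t=25: DEC max by 5): {count=30, max=-10, total=5}
  after event 5 (t=29: SET count = 15): {count=15, max=-10, total=5}

Answer: {count=15, max=-10, total=5}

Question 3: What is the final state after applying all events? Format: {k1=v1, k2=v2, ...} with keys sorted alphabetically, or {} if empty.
  after event 1 (t=2: SET count = 30): {count=30}
  after event 2 (t=5: SET total = 5): {count=30, total=5}
  after event 3 (t=15: DEC max by 5): {count=30, max=-5, total=5}
  after event 4 (t=25: DEC max by 5): {count=30, max=-10, total=5}
  after event 5 (t=29: SET count = 15): {count=15, max=-10, total=5}
  after event 6 (t=33: DEC max by 13): {count=15, max=-23, total=5}
  after event 7 (t=43: DEC total by 6): {count=15, max=-23, total=-1}
  after event 8 (t=46: INC max by 7): {count=15, max=-16, total=-1}
  after event 9 (t=55: DEC count by 12): {count=3, max=-16, total=-1}
  after event 10 (t=59: INC count by 14): {count=17, max=-16, total=-1}
  after event 11 (t=65: INC max by 10): {count=17, max=-6, total=-1}
  after event 12 (t=70: SET count = -1): {count=-1, max=-6, total=-1}

Answer: {count=-1, max=-6, total=-1}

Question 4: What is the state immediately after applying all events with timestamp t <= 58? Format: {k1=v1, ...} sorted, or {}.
Apply events with t <= 58 (9 events):
  after event 1 (t=2: SET count = 30): {count=30}
  after event 2 (t=5: SET total = 5): {count=30, total=5}
  after event 3 (t=15: DEC max by 5): {count=30, max=-5, total=5}
  after event 4 (t=25: DEC max by 5): {count=30, max=-10, total=5}
  after event 5 (t=29: SET count = 15): {count=15, max=-10, total=5}
  after event 6 (t=33: DEC max by 13): {count=15, max=-23, total=5}
  after event 7 (t=43: DEC total by 6): {count=15, max=-23, total=-1}
  after event 8 (t=46: INC max by 7): {count=15, max=-16, total=-1}
  after event 9 (t=55: DEC count by 12): {count=3, max=-16, total=-1}

Answer: {count=3, max=-16, total=-1}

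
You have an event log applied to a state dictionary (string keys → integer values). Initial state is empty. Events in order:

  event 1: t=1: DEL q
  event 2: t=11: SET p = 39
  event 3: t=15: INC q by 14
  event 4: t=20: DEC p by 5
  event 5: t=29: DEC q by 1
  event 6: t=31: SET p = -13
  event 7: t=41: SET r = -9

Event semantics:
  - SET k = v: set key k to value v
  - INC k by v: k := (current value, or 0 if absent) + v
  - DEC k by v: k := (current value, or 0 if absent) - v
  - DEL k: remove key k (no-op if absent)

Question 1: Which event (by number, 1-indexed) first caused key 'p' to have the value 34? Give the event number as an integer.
Answer: 4

Derivation:
Looking for first event where p becomes 34:
  event 2: p = 39
  event 3: p = 39
  event 4: p 39 -> 34  <-- first match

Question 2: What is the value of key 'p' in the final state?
Track key 'p' through all 7 events:
  event 1 (t=1: DEL q): p unchanged
  event 2 (t=11: SET p = 39): p (absent) -> 39
  event 3 (t=15: INC q by 14): p unchanged
  event 4 (t=20: DEC p by 5): p 39 -> 34
  event 5 (t=29: DEC q by 1): p unchanged
  event 6 (t=31: SET p = -13): p 34 -> -13
  event 7 (t=41: SET r = -9): p unchanged
Final: p = -13

Answer: -13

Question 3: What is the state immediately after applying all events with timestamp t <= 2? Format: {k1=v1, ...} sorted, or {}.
Apply events with t <= 2 (1 events):
  after event 1 (t=1: DEL q): {}

Answer: {}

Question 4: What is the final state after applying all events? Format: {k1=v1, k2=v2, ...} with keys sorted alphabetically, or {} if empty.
Answer: {p=-13, q=13, r=-9}

Derivation:
  after event 1 (t=1: DEL q): {}
  after event 2 (t=11: SET p = 39): {p=39}
  after event 3 (t=15: INC q by 14): {p=39, q=14}
  after event 4 (t=20: DEC p by 5): {p=34, q=14}
  after event 5 (t=29: DEC q by 1): {p=34, q=13}
  after event 6 (t=31: SET p = -13): {p=-13, q=13}
  after event 7 (t=41: SET r = -9): {p=-13, q=13, r=-9}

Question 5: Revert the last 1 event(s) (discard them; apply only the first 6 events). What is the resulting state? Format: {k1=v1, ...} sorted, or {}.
Keep first 6 events (discard last 1):
  after event 1 (t=1: DEL q): {}
  after event 2 (t=11: SET p = 39): {p=39}
  after event 3 (t=15: INC q by 14): {p=39, q=14}
  after event 4 (t=20: DEC p by 5): {p=34, q=14}
  after event 5 (t=29: DEC q by 1): {p=34, q=13}
  after event 6 (t=31: SET p = -13): {p=-13, q=13}

Answer: {p=-13, q=13}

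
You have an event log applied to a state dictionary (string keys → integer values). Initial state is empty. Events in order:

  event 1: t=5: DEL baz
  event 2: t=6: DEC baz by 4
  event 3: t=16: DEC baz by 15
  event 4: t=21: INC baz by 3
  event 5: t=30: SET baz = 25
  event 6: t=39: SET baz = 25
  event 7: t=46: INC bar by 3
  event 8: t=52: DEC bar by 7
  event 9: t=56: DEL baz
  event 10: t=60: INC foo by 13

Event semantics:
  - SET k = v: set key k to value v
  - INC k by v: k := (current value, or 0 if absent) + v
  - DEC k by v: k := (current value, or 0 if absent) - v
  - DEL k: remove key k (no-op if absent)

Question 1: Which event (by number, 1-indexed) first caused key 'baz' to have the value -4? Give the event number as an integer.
Answer: 2

Derivation:
Looking for first event where baz becomes -4:
  event 2: baz (absent) -> -4  <-- first match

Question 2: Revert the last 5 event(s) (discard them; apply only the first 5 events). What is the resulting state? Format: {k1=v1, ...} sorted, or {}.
Keep first 5 events (discard last 5):
  after event 1 (t=5: DEL baz): {}
  after event 2 (t=6: DEC baz by 4): {baz=-4}
  after event 3 (t=16: DEC baz by 15): {baz=-19}
  after event 4 (t=21: INC baz by 3): {baz=-16}
  after event 5 (t=30: SET baz = 25): {baz=25}

Answer: {baz=25}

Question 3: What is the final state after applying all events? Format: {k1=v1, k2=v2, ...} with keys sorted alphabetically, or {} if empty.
  after event 1 (t=5: DEL baz): {}
  after event 2 (t=6: DEC baz by 4): {baz=-4}
  after event 3 (t=16: DEC baz by 15): {baz=-19}
  after event 4 (t=21: INC baz by 3): {baz=-16}
  after event 5 (t=30: SET baz = 25): {baz=25}
  after event 6 (t=39: SET baz = 25): {baz=25}
  after event 7 (t=46: INC bar by 3): {bar=3, baz=25}
  after event 8 (t=52: DEC bar by 7): {bar=-4, baz=25}
  after event 9 (t=56: DEL baz): {bar=-4}
  after event 10 (t=60: INC foo by 13): {bar=-4, foo=13}

Answer: {bar=-4, foo=13}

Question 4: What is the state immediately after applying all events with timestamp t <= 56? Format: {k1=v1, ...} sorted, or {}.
Answer: {bar=-4}

Derivation:
Apply events with t <= 56 (9 events):
  after event 1 (t=5: DEL baz): {}
  after event 2 (t=6: DEC baz by 4): {baz=-4}
  after event 3 (t=16: DEC baz by 15): {baz=-19}
  after event 4 (t=21: INC baz by 3): {baz=-16}
  after event 5 (t=30: SET baz = 25): {baz=25}
  after event 6 (t=39: SET baz = 25): {baz=25}
  after event 7 (t=46: INC bar by 3): {bar=3, baz=25}
  after event 8 (t=52: DEC bar by 7): {bar=-4, baz=25}
  after event 9 (t=56: DEL baz): {bar=-4}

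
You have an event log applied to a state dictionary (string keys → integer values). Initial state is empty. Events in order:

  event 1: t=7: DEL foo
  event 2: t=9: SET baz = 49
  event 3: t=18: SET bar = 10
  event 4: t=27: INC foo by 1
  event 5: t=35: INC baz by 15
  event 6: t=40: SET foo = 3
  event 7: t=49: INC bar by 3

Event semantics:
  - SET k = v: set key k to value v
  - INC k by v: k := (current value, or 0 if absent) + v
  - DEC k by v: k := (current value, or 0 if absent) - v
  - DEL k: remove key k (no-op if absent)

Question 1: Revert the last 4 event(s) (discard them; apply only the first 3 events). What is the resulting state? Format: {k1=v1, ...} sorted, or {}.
Keep first 3 events (discard last 4):
  after event 1 (t=7: DEL foo): {}
  after event 2 (t=9: SET baz = 49): {baz=49}
  after event 3 (t=18: SET bar = 10): {bar=10, baz=49}

Answer: {bar=10, baz=49}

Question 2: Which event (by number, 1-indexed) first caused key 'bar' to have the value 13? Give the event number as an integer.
Looking for first event where bar becomes 13:
  event 3: bar = 10
  event 4: bar = 10
  event 5: bar = 10
  event 6: bar = 10
  event 7: bar 10 -> 13  <-- first match

Answer: 7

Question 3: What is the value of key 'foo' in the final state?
Answer: 3

Derivation:
Track key 'foo' through all 7 events:
  event 1 (t=7: DEL foo): foo (absent) -> (absent)
  event 2 (t=9: SET baz = 49): foo unchanged
  event 3 (t=18: SET bar = 10): foo unchanged
  event 4 (t=27: INC foo by 1): foo (absent) -> 1
  event 5 (t=35: INC baz by 15): foo unchanged
  event 6 (t=40: SET foo = 3): foo 1 -> 3
  event 7 (t=49: INC bar by 3): foo unchanged
Final: foo = 3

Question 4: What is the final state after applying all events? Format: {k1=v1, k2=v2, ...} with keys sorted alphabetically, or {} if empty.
  after event 1 (t=7: DEL foo): {}
  after event 2 (t=9: SET baz = 49): {baz=49}
  after event 3 (t=18: SET bar = 10): {bar=10, baz=49}
  after event 4 (t=27: INC foo by 1): {bar=10, baz=49, foo=1}
  after event 5 (t=35: INC baz by 15): {bar=10, baz=64, foo=1}
  after event 6 (t=40: SET foo = 3): {bar=10, baz=64, foo=3}
  after event 7 (t=49: INC bar by 3): {bar=13, baz=64, foo=3}

Answer: {bar=13, baz=64, foo=3}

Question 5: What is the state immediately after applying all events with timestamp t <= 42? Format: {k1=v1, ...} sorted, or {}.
Apply events with t <= 42 (6 events):
  after event 1 (t=7: DEL foo): {}
  after event 2 (t=9: SET baz = 49): {baz=49}
  after event 3 (t=18: SET bar = 10): {bar=10, baz=49}
  after event 4 (t=27: INC foo by 1): {bar=10, baz=49, foo=1}
  after event 5 (t=35: INC baz by 15): {bar=10, baz=64, foo=1}
  after event 6 (t=40: SET foo = 3): {bar=10, baz=64, foo=3}

Answer: {bar=10, baz=64, foo=3}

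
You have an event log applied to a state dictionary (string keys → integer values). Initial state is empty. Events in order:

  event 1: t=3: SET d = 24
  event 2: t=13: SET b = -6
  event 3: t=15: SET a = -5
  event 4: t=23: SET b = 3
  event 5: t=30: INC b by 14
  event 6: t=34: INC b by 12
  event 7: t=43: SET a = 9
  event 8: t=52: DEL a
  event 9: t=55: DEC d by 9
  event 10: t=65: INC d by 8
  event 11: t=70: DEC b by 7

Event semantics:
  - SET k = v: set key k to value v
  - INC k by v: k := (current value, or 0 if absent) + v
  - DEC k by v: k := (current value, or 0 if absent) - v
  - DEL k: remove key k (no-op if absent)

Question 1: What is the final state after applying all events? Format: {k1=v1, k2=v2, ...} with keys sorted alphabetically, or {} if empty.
  after event 1 (t=3: SET d = 24): {d=24}
  after event 2 (t=13: SET b = -6): {b=-6, d=24}
  after event 3 (t=15: SET a = -5): {a=-5, b=-6, d=24}
  after event 4 (t=23: SET b = 3): {a=-5, b=3, d=24}
  after event 5 (t=30: INC b by 14): {a=-5, b=17, d=24}
  after event 6 (t=34: INC b by 12): {a=-5, b=29, d=24}
  after event 7 (t=43: SET a = 9): {a=9, b=29, d=24}
  after event 8 (t=52: DEL a): {b=29, d=24}
  after event 9 (t=55: DEC d by 9): {b=29, d=15}
  after event 10 (t=65: INC d by 8): {b=29, d=23}
  after event 11 (t=70: DEC b by 7): {b=22, d=23}

Answer: {b=22, d=23}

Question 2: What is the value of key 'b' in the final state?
Track key 'b' through all 11 events:
  event 1 (t=3: SET d = 24): b unchanged
  event 2 (t=13: SET b = -6): b (absent) -> -6
  event 3 (t=15: SET a = -5): b unchanged
  event 4 (t=23: SET b = 3): b -6 -> 3
  event 5 (t=30: INC b by 14): b 3 -> 17
  event 6 (t=34: INC b by 12): b 17 -> 29
  event 7 (t=43: SET a = 9): b unchanged
  event 8 (t=52: DEL a): b unchanged
  event 9 (t=55: DEC d by 9): b unchanged
  event 10 (t=65: INC d by 8): b unchanged
  event 11 (t=70: DEC b by 7): b 29 -> 22
Final: b = 22

Answer: 22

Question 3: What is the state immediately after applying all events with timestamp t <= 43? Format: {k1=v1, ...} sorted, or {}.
Answer: {a=9, b=29, d=24}

Derivation:
Apply events with t <= 43 (7 events):
  after event 1 (t=3: SET d = 24): {d=24}
  after event 2 (t=13: SET b = -6): {b=-6, d=24}
  after event 3 (t=15: SET a = -5): {a=-5, b=-6, d=24}
  after event 4 (t=23: SET b = 3): {a=-5, b=3, d=24}
  after event 5 (t=30: INC b by 14): {a=-5, b=17, d=24}
  after event 6 (t=34: INC b by 12): {a=-5, b=29, d=24}
  after event 7 (t=43: SET a = 9): {a=9, b=29, d=24}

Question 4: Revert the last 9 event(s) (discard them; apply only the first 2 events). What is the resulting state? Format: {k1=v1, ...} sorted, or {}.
Answer: {b=-6, d=24}

Derivation:
Keep first 2 events (discard last 9):
  after event 1 (t=3: SET d = 24): {d=24}
  after event 2 (t=13: SET b = -6): {b=-6, d=24}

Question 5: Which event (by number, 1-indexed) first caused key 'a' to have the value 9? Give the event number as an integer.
Answer: 7

Derivation:
Looking for first event where a becomes 9:
  event 3: a = -5
  event 4: a = -5
  event 5: a = -5
  event 6: a = -5
  event 7: a -5 -> 9  <-- first match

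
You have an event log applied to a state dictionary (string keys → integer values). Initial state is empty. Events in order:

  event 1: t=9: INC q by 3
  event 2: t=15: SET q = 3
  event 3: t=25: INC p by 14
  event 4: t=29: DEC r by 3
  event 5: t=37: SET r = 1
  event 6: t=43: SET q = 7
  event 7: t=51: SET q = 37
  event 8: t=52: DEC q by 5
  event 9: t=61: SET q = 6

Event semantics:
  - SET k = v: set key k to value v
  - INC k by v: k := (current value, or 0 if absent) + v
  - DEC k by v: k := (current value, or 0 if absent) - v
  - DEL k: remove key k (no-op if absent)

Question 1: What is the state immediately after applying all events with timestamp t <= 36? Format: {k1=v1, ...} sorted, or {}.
Answer: {p=14, q=3, r=-3}

Derivation:
Apply events with t <= 36 (4 events):
  after event 1 (t=9: INC q by 3): {q=3}
  after event 2 (t=15: SET q = 3): {q=3}
  after event 3 (t=25: INC p by 14): {p=14, q=3}
  after event 4 (t=29: DEC r by 3): {p=14, q=3, r=-3}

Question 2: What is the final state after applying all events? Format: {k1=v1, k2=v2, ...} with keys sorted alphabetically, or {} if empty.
  after event 1 (t=9: INC q by 3): {q=3}
  after event 2 (t=15: SET q = 3): {q=3}
  after event 3 (t=25: INC p by 14): {p=14, q=3}
  after event 4 (t=29: DEC r by 3): {p=14, q=3, r=-3}
  after event 5 (t=37: SET r = 1): {p=14, q=3, r=1}
  after event 6 (t=43: SET q = 7): {p=14, q=7, r=1}
  after event 7 (t=51: SET q = 37): {p=14, q=37, r=1}
  after event 8 (t=52: DEC q by 5): {p=14, q=32, r=1}
  after event 9 (t=61: SET q = 6): {p=14, q=6, r=1}

Answer: {p=14, q=6, r=1}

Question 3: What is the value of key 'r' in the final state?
Track key 'r' through all 9 events:
  event 1 (t=9: INC q by 3): r unchanged
  event 2 (t=15: SET q = 3): r unchanged
  event 3 (t=25: INC p by 14): r unchanged
  event 4 (t=29: DEC r by 3): r (absent) -> -3
  event 5 (t=37: SET r = 1): r -3 -> 1
  event 6 (t=43: SET q = 7): r unchanged
  event 7 (t=51: SET q = 37): r unchanged
  event 8 (t=52: DEC q by 5): r unchanged
  event 9 (t=61: SET q = 6): r unchanged
Final: r = 1

Answer: 1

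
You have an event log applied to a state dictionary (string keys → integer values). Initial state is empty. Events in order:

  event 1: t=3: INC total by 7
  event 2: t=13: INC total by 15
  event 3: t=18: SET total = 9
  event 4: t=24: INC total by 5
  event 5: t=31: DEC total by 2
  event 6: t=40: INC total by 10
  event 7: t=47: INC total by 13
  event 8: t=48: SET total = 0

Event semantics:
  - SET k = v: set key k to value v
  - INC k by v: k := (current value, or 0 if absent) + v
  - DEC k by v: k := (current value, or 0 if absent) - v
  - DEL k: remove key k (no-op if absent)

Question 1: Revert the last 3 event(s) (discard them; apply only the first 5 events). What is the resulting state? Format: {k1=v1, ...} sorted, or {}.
Answer: {total=12}

Derivation:
Keep first 5 events (discard last 3):
  after event 1 (t=3: INC total by 7): {total=7}
  after event 2 (t=13: INC total by 15): {total=22}
  after event 3 (t=18: SET total = 9): {total=9}
  after event 4 (t=24: INC total by 5): {total=14}
  after event 5 (t=31: DEC total by 2): {total=12}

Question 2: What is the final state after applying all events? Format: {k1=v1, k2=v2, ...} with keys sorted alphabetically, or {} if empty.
  after event 1 (t=3: INC total by 7): {total=7}
  after event 2 (t=13: INC total by 15): {total=22}
  after event 3 (t=18: SET total = 9): {total=9}
  after event 4 (t=24: INC total by 5): {total=14}
  after event 5 (t=31: DEC total by 2): {total=12}
  after event 6 (t=40: INC total by 10): {total=22}
  after event 7 (t=47: INC total by 13): {total=35}
  after event 8 (t=48: SET total = 0): {total=0}

Answer: {total=0}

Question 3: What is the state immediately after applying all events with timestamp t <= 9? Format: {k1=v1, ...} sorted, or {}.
Apply events with t <= 9 (1 events):
  after event 1 (t=3: INC total by 7): {total=7}

Answer: {total=7}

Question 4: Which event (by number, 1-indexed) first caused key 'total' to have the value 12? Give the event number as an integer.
Answer: 5

Derivation:
Looking for first event where total becomes 12:
  event 1: total = 7
  event 2: total = 22
  event 3: total = 9
  event 4: total = 14
  event 5: total 14 -> 12  <-- first match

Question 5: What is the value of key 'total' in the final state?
Track key 'total' through all 8 events:
  event 1 (t=3: INC total by 7): total (absent) -> 7
  event 2 (t=13: INC total by 15): total 7 -> 22
  event 3 (t=18: SET total = 9): total 22 -> 9
  event 4 (t=24: INC total by 5): total 9 -> 14
  event 5 (t=31: DEC total by 2): total 14 -> 12
  event 6 (t=40: INC total by 10): total 12 -> 22
  event 7 (t=47: INC total by 13): total 22 -> 35
  event 8 (t=48: SET total = 0): total 35 -> 0
Final: total = 0

Answer: 0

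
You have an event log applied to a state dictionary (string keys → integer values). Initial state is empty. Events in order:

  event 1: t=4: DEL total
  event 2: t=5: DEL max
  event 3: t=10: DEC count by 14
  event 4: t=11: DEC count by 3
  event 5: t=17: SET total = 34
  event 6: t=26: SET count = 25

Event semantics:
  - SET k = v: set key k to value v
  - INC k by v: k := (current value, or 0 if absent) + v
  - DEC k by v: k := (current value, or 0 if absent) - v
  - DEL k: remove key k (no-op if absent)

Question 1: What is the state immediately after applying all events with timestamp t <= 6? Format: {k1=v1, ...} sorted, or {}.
Answer: {}

Derivation:
Apply events with t <= 6 (2 events):
  after event 1 (t=4: DEL total): {}
  after event 2 (t=5: DEL max): {}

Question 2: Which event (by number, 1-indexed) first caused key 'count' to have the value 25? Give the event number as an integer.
Looking for first event where count becomes 25:
  event 3: count = -14
  event 4: count = -17
  event 5: count = -17
  event 6: count -17 -> 25  <-- first match

Answer: 6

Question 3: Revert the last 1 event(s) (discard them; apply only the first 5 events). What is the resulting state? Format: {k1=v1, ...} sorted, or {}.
Answer: {count=-17, total=34}

Derivation:
Keep first 5 events (discard last 1):
  after event 1 (t=4: DEL total): {}
  after event 2 (t=5: DEL max): {}
  after event 3 (t=10: DEC count by 14): {count=-14}
  after event 4 (t=11: DEC count by 3): {count=-17}
  after event 5 (t=17: SET total = 34): {count=-17, total=34}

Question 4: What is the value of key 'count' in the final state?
Answer: 25

Derivation:
Track key 'count' through all 6 events:
  event 1 (t=4: DEL total): count unchanged
  event 2 (t=5: DEL max): count unchanged
  event 3 (t=10: DEC count by 14): count (absent) -> -14
  event 4 (t=11: DEC count by 3): count -14 -> -17
  event 5 (t=17: SET total = 34): count unchanged
  event 6 (t=26: SET count = 25): count -17 -> 25
Final: count = 25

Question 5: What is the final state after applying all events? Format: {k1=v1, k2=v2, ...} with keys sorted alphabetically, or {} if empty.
Answer: {count=25, total=34}

Derivation:
  after event 1 (t=4: DEL total): {}
  after event 2 (t=5: DEL max): {}
  after event 3 (t=10: DEC count by 14): {count=-14}
  after event 4 (t=11: DEC count by 3): {count=-17}
  after event 5 (t=17: SET total = 34): {count=-17, total=34}
  after event 6 (t=26: SET count = 25): {count=25, total=34}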